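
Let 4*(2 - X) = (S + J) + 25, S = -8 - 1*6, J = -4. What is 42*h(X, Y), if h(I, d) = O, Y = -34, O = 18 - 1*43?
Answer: -1050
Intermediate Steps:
O = -25 (O = 18 - 43 = -25)
S = -14 (S = -8 - 6 = -14)
X = ¼ (X = 2 - ((-14 - 4) + 25)/4 = 2 - (-18 + 25)/4 = 2 - ¼*7 = 2 - 7/4 = ¼ ≈ 0.25000)
h(I, d) = -25
42*h(X, Y) = 42*(-25) = -1050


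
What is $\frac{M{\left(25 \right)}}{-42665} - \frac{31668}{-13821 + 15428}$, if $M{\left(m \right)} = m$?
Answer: $- \frac{270231079}{13712531} \approx -19.707$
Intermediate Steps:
$\frac{M{\left(25 \right)}}{-42665} - \frac{31668}{-13821 + 15428} = \frac{25}{-42665} - \frac{31668}{-13821 + 15428} = 25 \left(- \frac{1}{42665}\right) - \frac{31668}{1607} = - \frac{5}{8533} - \frac{31668}{1607} = - \frac{270231079}{13712531}$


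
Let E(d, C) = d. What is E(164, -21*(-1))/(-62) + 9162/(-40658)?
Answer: -1808989/630199 ≈ -2.8705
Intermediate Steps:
E(164, -21*(-1))/(-62) + 9162/(-40658) = 164/(-62) + 9162/(-40658) = 164*(-1/62) + 9162*(-1/40658) = -82/31 - 4581/20329 = -1808989/630199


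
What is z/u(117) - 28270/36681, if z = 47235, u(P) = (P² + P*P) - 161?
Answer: 963202445/998346777 ≈ 0.96480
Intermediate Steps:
u(P) = -161 + 2*P² (u(P) = (P² + P²) - 161 = 2*P² - 161 = -161 + 2*P²)
z/u(117) - 28270/36681 = 47235/(-161 + 2*117²) - 28270/36681 = 47235/(-161 + 2*13689) - 28270*1/36681 = 47235/(-161 + 27378) - 28270/36681 = 47235/27217 - 28270/36681 = 963202445/998346777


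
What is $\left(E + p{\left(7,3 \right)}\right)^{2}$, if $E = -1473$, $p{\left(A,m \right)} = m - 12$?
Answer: $2196324$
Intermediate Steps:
$p{\left(A,m \right)} = -12 + m$
$\left(E + p{\left(7,3 \right)}\right)^{2} = \left(-1473 + \left(-12 + 3\right)\right)^{2} = \left(-1473 - 9\right)^{2} = \left(-1482\right)^{2} = 2196324$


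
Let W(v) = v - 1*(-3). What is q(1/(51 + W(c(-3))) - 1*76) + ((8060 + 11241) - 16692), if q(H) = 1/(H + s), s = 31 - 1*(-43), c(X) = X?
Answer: 263458/101 ≈ 2608.5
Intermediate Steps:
W(v) = 3 + v (W(v) = v + 3 = 3 + v)
s = 74 (s = 31 + 43 = 74)
q(H) = 1/(74 + H) (q(H) = 1/(H + 74) = 1/(74 + H))
q(1/(51 + W(c(-3))) - 1*76) + ((8060 + 11241) - 16692) = 1/(74 + (1/(51 + (3 - 3)) - 1*76)) + ((8060 + 11241) - 16692) = 1/(74 + (1/(51 + 0) - 76)) + (19301 - 16692) = 1/(74 + (1/51 - 76)) + 2609 = 1/(74 - 3875/51) + 2609 = 1/(-101/51) + 2609 = -51/101 + 2609 = 263458/101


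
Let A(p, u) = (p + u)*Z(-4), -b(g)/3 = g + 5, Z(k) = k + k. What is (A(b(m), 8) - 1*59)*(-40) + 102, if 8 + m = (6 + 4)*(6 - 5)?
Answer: -1698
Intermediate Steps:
Z(k) = 2*k
m = 2 (m = -8 + (6 + 4)*(6 - 5) = -8 + 10*1 = -8 + 10 = 2)
b(g) = -15 - 3*g (b(g) = -3*(g + 5) = -3*(5 + g) = -15 - 3*g)
A(p, u) = -8*p - 8*u (A(p, u) = (p + u)*(2*(-4)) = (p + u)*(-8) = -8*p - 8*u)
(A(b(m), 8) - 1*59)*(-40) + 102 = ((-8*(-15 - 3*2) - 8*8) - 1*59)*(-40) + 102 = ((-8*(-15 - 6) - 64) - 59)*(-40) + 102 = ((-8*(-21) - 64) - 59)*(-40) + 102 = ((168 - 64) - 59)*(-40) + 102 = (104 - 59)*(-40) + 102 = 45*(-40) + 102 = -1800 + 102 = -1698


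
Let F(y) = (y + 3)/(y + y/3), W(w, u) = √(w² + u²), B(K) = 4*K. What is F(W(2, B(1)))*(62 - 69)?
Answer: -21/4 - 63*√5/40 ≈ -8.7718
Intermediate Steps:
W(w, u) = √(u² + w²)
F(y) = 3*(3 + y)/(4*y) (F(y) = (3 + y)/(y + y*(⅓)) = (3 + y)/(y + y/3) = (3 + y)/((4*y/3)) = (3 + y)*(3/(4*y)) = 3*(3 + y)/(4*y))
F(W(2, B(1)))*(62 - 69) = (3*(3 + √((4*1)² + 2²))/(4*(√((4*1)² + 2²))))*(62 - 69) = (3*(3 + √(4² + 4))/(4*(√(4² + 4))))*(-7) = (3*(3 + √(16 + 4))/(4*(√(16 + 4))))*(-7) = (3*(3 + √20)/(4*(√20)))*(-7) = (3*(3 + 2*√5)/(4*((2*√5))))*(-7) = (3*(√5/10)*(3 + 2*√5)/4)*(-7) = (3*√5*(3 + 2*√5)/40)*(-7) = -21*√5*(3 + 2*√5)/40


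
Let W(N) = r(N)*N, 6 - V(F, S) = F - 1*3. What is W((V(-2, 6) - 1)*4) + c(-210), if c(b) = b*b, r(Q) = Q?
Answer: 45700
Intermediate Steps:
V(F, S) = 9 - F (V(F, S) = 6 - (F - 1*3) = 6 - (F - 3) = 6 - (-3 + F) = 6 + (3 - F) = 9 - F)
c(b) = b**2
W(N) = N**2 (W(N) = N*N = N**2)
W((V(-2, 6) - 1)*4) + c(-210) = (((9 - 1*(-2)) - 1)*4)**2 + (-210)**2 = (((9 + 2) - 1)*4)**2 + 44100 = ((11 - 1)*4)**2 + 44100 = (10*4)**2 + 44100 = 40**2 + 44100 = 1600 + 44100 = 45700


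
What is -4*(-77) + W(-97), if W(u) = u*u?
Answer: 9717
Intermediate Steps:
W(u) = u**2
-4*(-77) + W(-97) = -4*(-77) + (-97)**2 = 308 + 9409 = 9717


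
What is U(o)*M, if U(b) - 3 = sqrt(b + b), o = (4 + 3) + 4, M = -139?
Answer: -417 - 139*sqrt(22) ≈ -1069.0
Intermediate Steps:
o = 11 (o = 7 + 4 = 11)
U(b) = 3 + sqrt(2)*sqrt(b) (U(b) = 3 + sqrt(b + b) = 3 + sqrt(2*b) = 3 + sqrt(2)*sqrt(b))
U(o)*M = (3 + sqrt(2)*sqrt(11))*(-139) = (3 + sqrt(22))*(-139) = -417 - 139*sqrt(22)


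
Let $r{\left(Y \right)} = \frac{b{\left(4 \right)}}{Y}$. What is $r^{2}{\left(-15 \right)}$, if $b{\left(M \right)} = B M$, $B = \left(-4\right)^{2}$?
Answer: $\frac{4096}{225} \approx 18.204$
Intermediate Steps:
$B = 16$
$b{\left(M \right)} = 16 M$
$r{\left(Y \right)} = \frac{64}{Y}$ ($r{\left(Y \right)} = \frac{16 \cdot 4}{Y} = \frac{64}{Y}$)
$r^{2}{\left(-15 \right)} = \left(\frac{64}{-15}\right)^{2} = \left(64 \left(- \frac{1}{15}\right)\right)^{2} = \left(- \frac{64}{15}\right)^{2} = \frac{4096}{225}$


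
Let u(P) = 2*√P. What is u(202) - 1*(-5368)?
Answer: 5368 + 2*√202 ≈ 5396.4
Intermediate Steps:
u(202) - 1*(-5368) = 2*√202 - 1*(-5368) = 2*√202 + 5368 = 5368 + 2*√202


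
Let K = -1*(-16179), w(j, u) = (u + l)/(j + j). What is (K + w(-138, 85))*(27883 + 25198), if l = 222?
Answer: 237011813857/276 ≈ 8.5874e+8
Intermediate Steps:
w(j, u) = (222 + u)/(2*j) (w(j, u) = (u + 222)/(j + j) = (222 + u)/((2*j)) = (222 + u)*(1/(2*j)) = (222 + u)/(2*j))
K = 16179
(K + w(-138, 85))*(27883 + 25198) = (16179 + (1/2)*(222 + 85)/(-138))*(27883 + 25198) = (16179 + (1/2)*(-1/138)*307)*53081 = (16179 - 307/276)*53081 = (4465097/276)*53081 = 237011813857/276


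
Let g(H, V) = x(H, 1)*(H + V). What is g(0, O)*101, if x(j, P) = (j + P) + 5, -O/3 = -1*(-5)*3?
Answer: -27270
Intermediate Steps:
O = -45 (O = -3*(-1*(-5))*3 = -15*3 = -3*15 = -45)
x(j, P) = 5 + P + j (x(j, P) = (P + j) + 5 = 5 + P + j)
g(H, V) = (6 + H)*(H + V) (g(H, V) = (5 + 1 + H)*(H + V) = (6 + H)*(H + V))
g(0, O)*101 = ((6 + 0)*(0 - 45))*101 = (6*(-45))*101 = -270*101 = -27270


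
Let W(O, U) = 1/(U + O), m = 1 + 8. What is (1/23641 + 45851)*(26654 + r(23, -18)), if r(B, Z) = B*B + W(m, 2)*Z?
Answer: 324099664290540/260051 ≈ 1.2463e+9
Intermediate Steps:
m = 9
W(O, U) = 1/(O + U)
r(B, Z) = B² + Z/11 (r(B, Z) = B*B + Z/(9 + 2) = B² + Z/11)
(1/23641 + 45851)*(26654 + r(23, -18)) = (1/23641 + 45851)*(26654 + (23² + (1/11)*(-18))) = (1/23641 + 45851)*(26654 + (529 - 18/11)) = 1083963492*(26654 + 5801/11)/23641 = (1083963492/23641)*(298995/11) = 324099664290540/260051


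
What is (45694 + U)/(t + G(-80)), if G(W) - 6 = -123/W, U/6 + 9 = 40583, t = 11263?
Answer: 23131040/901643 ≈ 25.654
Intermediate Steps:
U = 243444 (U = -54 + 6*40583 = -54 + 243498 = 243444)
G(W) = 6 - 123/W
(45694 + U)/(t + G(-80)) = (45694 + 243444)/(11263 + (6 - 123/(-80))) = 289138/(11263 + (6 - 123*(-1/80))) = 289138/(11263 + (6 + 123/80)) = 289138/(11263 + 603/80) = 289138/(901643/80) = 289138*(80/901643) = 23131040/901643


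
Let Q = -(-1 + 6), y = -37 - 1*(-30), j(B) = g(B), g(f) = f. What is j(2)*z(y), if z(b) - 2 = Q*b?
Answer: 74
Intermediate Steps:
j(B) = B
y = -7 (y = -37 + 30 = -7)
Q = -5 (Q = -1*5 = -5)
z(b) = 2 - 5*b
j(2)*z(y) = 2*(2 - 5*(-7)) = 2*(2 + 35) = 2*37 = 74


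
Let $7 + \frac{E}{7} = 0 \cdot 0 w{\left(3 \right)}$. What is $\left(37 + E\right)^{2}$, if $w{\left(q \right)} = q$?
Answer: $144$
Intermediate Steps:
$E = -49$ ($E = -49 + 7 \cdot 0 \cdot 0 \cdot 3 = -49 + 7 \cdot 0 \cdot 3 = -49 + 7 \cdot 0 = -49 + 0 = -49$)
$\left(37 + E\right)^{2} = \left(37 - 49\right)^{2} = \left(-12\right)^{2} = 144$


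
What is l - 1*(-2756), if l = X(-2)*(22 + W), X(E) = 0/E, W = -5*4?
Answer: 2756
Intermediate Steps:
W = -20
X(E) = 0
l = 0 (l = 0*(22 - 20) = 0*2 = 0)
l - 1*(-2756) = 0 - 1*(-2756) = 0 + 2756 = 2756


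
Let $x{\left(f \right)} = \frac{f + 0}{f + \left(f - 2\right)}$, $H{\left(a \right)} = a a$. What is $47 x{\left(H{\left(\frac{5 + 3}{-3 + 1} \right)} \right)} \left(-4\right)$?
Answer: $- \frac{1504}{15} \approx -100.27$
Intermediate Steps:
$H{\left(a \right)} = a^{2}$
$x{\left(f \right)} = \frac{f}{-2 + 2 f}$ ($x{\left(f \right)} = \frac{f}{f + \left(-2 + f\right)} = \frac{f}{-2 + 2 f}$)
$47 x{\left(H{\left(\frac{5 + 3}{-3 + 1} \right)} \right)} \left(-4\right) = 47 \frac{\left(\frac{5 + 3}{-3 + 1}\right)^{2}}{2 \left(-1 + \left(\frac{5 + 3}{-3 + 1}\right)^{2}\right)} \left(-4\right) = 47 \frac{\left(\frac{8}{-2}\right)^{2}}{2 \left(-1 + \left(\frac{8}{-2}\right)^{2}\right)} \left(-4\right) = 47 \frac{\left(8 \left(- \frac{1}{2}\right)\right)^{2}}{2 \left(-1 + \left(8 \left(- \frac{1}{2}\right)\right)^{2}\right)} \left(-4\right) = 47 \frac{\left(-4\right)^{2}}{2 \left(-1 + \left(-4\right)^{2}\right)} \left(-4\right) = 47 \cdot \frac{1}{2} \cdot 16 \frac{1}{-1 + 16} \left(-4\right) = 47 \cdot \frac{1}{2} \cdot 16 \cdot \frac{1}{15} \left(-4\right) = 47 \cdot \frac{8}{15} \left(-4\right) = \frac{376}{15} \left(-4\right) = - \frac{1504}{15}$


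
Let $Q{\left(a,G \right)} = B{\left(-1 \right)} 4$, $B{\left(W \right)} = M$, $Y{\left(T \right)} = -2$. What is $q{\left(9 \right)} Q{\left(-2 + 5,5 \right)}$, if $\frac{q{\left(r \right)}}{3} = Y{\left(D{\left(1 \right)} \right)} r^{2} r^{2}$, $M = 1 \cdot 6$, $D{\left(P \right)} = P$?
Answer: $-944784$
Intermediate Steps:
$M = 6$
$B{\left(W \right)} = 6$
$Q{\left(a,G \right)} = 24$ ($Q{\left(a,G \right)} = 6 \cdot 4 = 24$)
$q{\left(r \right)} = - 6 r^{4}$ ($q{\left(r \right)} = 3 - 2 r^{2} r^{2} = 3 \left(- 2 r^{4}\right) = - 6 r^{4}$)
$q{\left(9 \right)} Q{\left(-2 + 5,5 \right)} = - 6 \cdot 9^{4} \cdot 24 = \left(-6\right) 6561 \cdot 24 = \left(-39366\right) 24 = -944784$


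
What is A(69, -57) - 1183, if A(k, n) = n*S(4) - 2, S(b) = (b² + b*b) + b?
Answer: -3237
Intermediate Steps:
S(b) = b + 2*b² (S(b) = (b² + b²) + b = 2*b² + b = b + 2*b²)
A(k, n) = -2 + 36*n (A(k, n) = n*(4*(1 + 2*4)) - 2 = n*(4*(1 + 8)) - 2 = n*(4*9) - 2 = n*36 - 2 = 36*n - 2 = -2 + 36*n)
A(69, -57) - 1183 = (-2 + 36*(-57)) - 1183 = (-2 - 2052) - 1183 = -2054 - 1183 = -3237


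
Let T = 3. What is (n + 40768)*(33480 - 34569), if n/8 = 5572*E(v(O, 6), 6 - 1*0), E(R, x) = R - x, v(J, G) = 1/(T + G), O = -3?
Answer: 241469536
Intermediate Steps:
v(J, G) = 1/(3 + G)
n = -2362528/9 (n = 8*(5572*(1/(3 + 6) - (6 - 1*0))) = 8*(5572*(1/9 - (6 + 0))) = 8*(5572*(1/9 - 1*6)) = 8*(5572*(1/9 - 6)) = 8*(5572*(-53/9)) = 8*(-295316/9) = -2362528/9 ≈ -2.6250e+5)
(n + 40768)*(33480 - 34569) = (-2362528/9 + 40768)*(33480 - 34569) = -1995616/9*(-1089) = 241469536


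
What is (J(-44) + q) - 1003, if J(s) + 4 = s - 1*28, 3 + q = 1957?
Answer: 875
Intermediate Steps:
q = 1954 (q = -3 + 1957 = 1954)
J(s) = -32 + s (J(s) = -4 + (s - 1*28) = -4 + (s - 28) = -4 + (-28 + s) = -32 + s)
(J(-44) + q) - 1003 = ((-32 - 44) + 1954) - 1003 = (-76 + 1954) - 1003 = 1878 - 1003 = 875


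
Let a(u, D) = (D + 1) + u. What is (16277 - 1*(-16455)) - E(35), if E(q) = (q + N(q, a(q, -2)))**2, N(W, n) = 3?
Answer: 31288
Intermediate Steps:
a(u, D) = 1 + D + u (a(u, D) = (1 + D) + u = 1 + D + u)
E(q) = (3 + q)**2 (E(q) = (q + 3)**2 = (3 + q)**2)
(16277 - 1*(-16455)) - E(35) = (16277 - 1*(-16455)) - (3 + 35)**2 = (16277 + 16455) - 1*38**2 = 32732 - 1*1444 = 32732 - 1444 = 31288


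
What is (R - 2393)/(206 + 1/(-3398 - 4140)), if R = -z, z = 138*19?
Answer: -37803070/1552827 ≈ -24.345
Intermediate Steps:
z = 2622
R = -2622 (R = -1*2622 = -2622)
(R - 2393)/(206 + 1/(-3398 - 4140)) = (-2622 - 2393)/(206 + 1/(-3398 - 4140)) = -5015/(206 + 1/(-7538)) = -5015/(206 - 1/7538) = -5015/1552827/7538 = -5015*7538/1552827 = -37803070/1552827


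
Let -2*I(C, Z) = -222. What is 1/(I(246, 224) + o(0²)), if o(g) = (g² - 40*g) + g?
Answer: 1/111 ≈ 0.0090090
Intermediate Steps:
I(C, Z) = 111 (I(C, Z) = -½*(-222) = 111)
o(g) = g² - 39*g
1/(I(246, 224) + o(0²)) = 1/(111 + 0²*(-39 + 0²)) = 1/(111 + 0*(-39 + 0)) = 1/(111 + 0*(-39)) = 1/(111 + 0) = 1/111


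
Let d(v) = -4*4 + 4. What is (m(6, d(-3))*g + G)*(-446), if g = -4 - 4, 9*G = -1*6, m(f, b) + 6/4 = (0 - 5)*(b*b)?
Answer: -7722044/3 ≈ -2.5740e+6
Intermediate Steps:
d(v) = -12 (d(v) = -16 + 4 = -12)
m(f, b) = -3/2 - 5*b² (m(f, b) = -3/2 + (0 - 5)*(b*b) = -3/2 - 5*b²)
G = -⅔ (G = (-1*6)/9 = (⅑)*(-6) = -⅔ ≈ -0.66667)
g = -8
(m(6, d(-3))*g + G)*(-446) = ((-3/2 - 5*(-12)²)*(-8) - ⅔)*(-446) = ((-3/2 - 5*144)*(-8) - ⅔)*(-446) = ((-3/2 - 720)*(-8) - ⅔)*(-446) = (-1443/2*(-8) - ⅔)*(-446) = (5772 - ⅔)*(-446) = (17314/3)*(-446) = -7722044/3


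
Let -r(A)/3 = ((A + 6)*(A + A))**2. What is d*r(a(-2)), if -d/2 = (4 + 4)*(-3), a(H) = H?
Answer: -36864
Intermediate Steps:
d = 48 (d = -2*(4 + 4)*(-3) = -16*(-3) = -2*(-24) = 48)
r(A) = -12*A**2*(6 + A)**2 (r(A) = -3*(A + 6)**2*(A + A)**2 = -3*4*A**2*(6 + A)**2 = -12*A**2*(6 + A)**2)
d*r(a(-2)) = 48*(-12*(-2)**2*(6 - 2)**2) = 48*(-12*4*4**2) = 48*(-12*4*16) = 48*(-768) = -36864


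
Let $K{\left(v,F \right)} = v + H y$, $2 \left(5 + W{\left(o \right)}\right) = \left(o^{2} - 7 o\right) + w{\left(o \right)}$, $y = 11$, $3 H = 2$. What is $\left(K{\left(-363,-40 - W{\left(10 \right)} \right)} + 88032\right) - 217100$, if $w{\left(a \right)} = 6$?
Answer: $- \frac{388271}{3} \approx -1.2942 \cdot 10^{5}$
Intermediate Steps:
$H = \frac{2}{3}$ ($H = \frac{1}{3} \cdot 2 = \frac{2}{3} \approx 0.66667$)
$W{\left(o \right)} = -2 + \frac{o^{2}}{2} - \frac{7 o}{2}$ ($W{\left(o \right)} = -5 + \frac{\left(o^{2} - 7 o\right) + 6}{2} = -5 + \frac{6 + o^{2} - 7 o}{2} = -5 + \left(3 + \frac{o^{2}}{2} - \frac{7 o}{2}\right) = -2 + \frac{o^{2}}{2} - \frac{7 o}{2}$)
$K{\left(v,F \right)} = \frac{22}{3} + v$ ($K{\left(v,F \right)} = v + \frac{2}{3} \cdot 11 = v + \frac{22}{3} = \frac{22}{3} + v$)
$\left(K{\left(-363,-40 - W{\left(10 \right)} \right)} + 88032\right) - 217100 = \left(\left(\frac{22}{3} - 363\right) + 88032\right) - 217100 = \left(- \frac{1067}{3} + 88032\right) - 217100 = \frac{263029}{3} - 217100 = - \frac{388271}{3}$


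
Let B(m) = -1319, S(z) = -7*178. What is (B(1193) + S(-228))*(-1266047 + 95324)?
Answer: 3002904495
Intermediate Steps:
S(z) = -1246
(B(1193) + S(-228))*(-1266047 + 95324) = (-1319 - 1246)*(-1266047 + 95324) = -2565*(-1170723) = 3002904495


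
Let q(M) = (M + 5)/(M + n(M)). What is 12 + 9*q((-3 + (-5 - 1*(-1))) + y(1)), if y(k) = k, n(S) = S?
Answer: 51/4 ≈ 12.750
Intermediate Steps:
q(M) = (5 + M)/(2*M) (q(M) = (M + 5)/(M + M) = (5 + M)/((2*M)) = (5 + M)*(1/(2*M)) = (5 + M)/(2*M))
12 + 9*q((-3 + (-5 - 1*(-1))) + y(1)) = 12 + 9*((5 + ((-3 + (-5 - 1*(-1))) + 1))/(2*((-3 + (-5 - 1*(-1))) + 1))) = 12 + 9*((5 + ((-3 + (-5 + 1)) + 1))/(2*((-3 + (-5 + 1)) + 1))) = 12 + 9*((5 + ((-3 - 4) + 1))/(2*((-3 - 4) + 1))) = 12 + 9*((5 + (-7 + 1))/(2*(-7 + 1))) = 12 + 9*((½)*(5 - 6)/(-6)) = 12 + 9*((½)*(-⅙)*(-1)) = 12 + 9*(1/12) = 12 + ¾ = 51/4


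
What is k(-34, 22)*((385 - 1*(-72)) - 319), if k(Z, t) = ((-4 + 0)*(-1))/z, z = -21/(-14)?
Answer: 368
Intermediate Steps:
z = 3/2 (z = -21*(-1/14) = 3/2 ≈ 1.5000)
k(Z, t) = 8/3 (k(Z, t) = ((-4 + 0)*(-1))/(3/2) = -4*(-1)*(2/3) = 4*(2/3) = 8/3)
k(-34, 22)*((385 - 1*(-72)) - 319) = 8*((385 - 1*(-72)) - 319)/3 = 8*((385 + 72) - 319)/3 = 8*(457 - 319)/3 = (8/3)*138 = 368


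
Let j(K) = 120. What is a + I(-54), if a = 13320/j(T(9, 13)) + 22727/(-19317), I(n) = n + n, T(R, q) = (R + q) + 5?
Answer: 35224/19317 ≈ 1.8235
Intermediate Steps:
T(R, q) = 5 + R + q
I(n) = 2*n
a = 2121460/19317 (a = 13320/120 + 22727/(-19317) = 13320*(1/120) + 22727*(-1/19317) = 111 - 22727/19317 = 2121460/19317 ≈ 109.82)
a + I(-54) = 2121460/19317 + 2*(-54) = 2121460/19317 - 108 = 35224/19317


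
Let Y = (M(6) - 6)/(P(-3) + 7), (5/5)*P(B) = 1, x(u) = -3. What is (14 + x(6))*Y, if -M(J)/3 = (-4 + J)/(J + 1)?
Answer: -66/7 ≈ -9.4286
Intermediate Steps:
M(J) = -3*(-4 + J)/(1 + J) (M(J) = -3*(-4 + J)/(J + 1) = -3*(-4 + J)/(1 + J))
P(B) = 1
Y = -6/7 (Y = (3*(4 - 1*6)/(1 + 6) - 6)/(1 + 7) = (3*(4 - 6)/7 - 6)/8 = (3*(1/7)*(-2) - 6)*(1/8) = (-6/7 - 6)*(1/8) = -48/7*1/8 = -6/7 ≈ -0.85714)
(14 + x(6))*Y = (14 - 3)*(-6/7) = 11*(-6/7) = -66/7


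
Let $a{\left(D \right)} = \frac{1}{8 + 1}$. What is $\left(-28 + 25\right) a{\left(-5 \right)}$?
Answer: $- \frac{1}{3} \approx -0.33333$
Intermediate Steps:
$a{\left(D \right)} = \frac{1}{9}$
$\left(-28 + 25\right) a{\left(-5 \right)} = \left(-28 + 25\right) \frac{1}{9} = \left(-3\right) \frac{1}{9} = - \frac{1}{3}$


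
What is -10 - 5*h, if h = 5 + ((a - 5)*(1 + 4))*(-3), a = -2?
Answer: -560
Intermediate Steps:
h = 110 (h = 5 + ((-2 - 5)*(1 + 4))*(-3) = 5 - 7*5*(-3) = 5 - 35*(-3) = 5 + 105 = 110)
-10 - 5*h = -10 - 5*110 = -10 - 550 = -560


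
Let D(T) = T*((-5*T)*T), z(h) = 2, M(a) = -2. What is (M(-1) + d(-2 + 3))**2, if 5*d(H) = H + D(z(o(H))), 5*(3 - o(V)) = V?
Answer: 2401/25 ≈ 96.040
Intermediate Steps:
o(V) = 3 - V/5
D(T) = -5*T**3 (D(T) = T*(-5*T**2) = -5*T**3)
d(H) = -8 + H/5 (d(H) = (H - 5*2**3)/5 = (H - 5*8)/5 = (H - 40)/5 = (-40 + H)/5 = -8 + H/5)
(M(-1) + d(-2 + 3))**2 = (-2 + (-8 + (-2 + 3)/5))**2 = (-2 + (-8 + (1/5)*1))**2 = (-2 + (-8 + 1/5))**2 = (-2 - 39/5)**2 = (-49/5)**2 = 2401/25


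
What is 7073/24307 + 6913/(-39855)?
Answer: 113860124/968755485 ≈ 0.11753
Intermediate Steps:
7073/24307 + 6913/(-39855) = 7073*(1/24307) + 6913*(-1/39855) = 7073/24307 - 6913/39855 = 113860124/968755485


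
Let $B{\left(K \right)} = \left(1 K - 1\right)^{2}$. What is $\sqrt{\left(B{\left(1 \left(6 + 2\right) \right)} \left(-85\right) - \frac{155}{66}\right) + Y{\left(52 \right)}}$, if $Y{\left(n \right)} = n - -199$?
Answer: $\frac{i \sqrt{17059614}}{66} \approx 62.581 i$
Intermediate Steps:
$Y{\left(n \right)} = 199 + n$ ($Y{\left(n \right)} = n + 199 = 199 + n$)
$B{\left(K \right)} = \left(-1 + K\right)^{2}$ ($B{\left(K \right)} = \left(K - 1\right)^{2} = \left(-1 + K\right)^{2}$)
$\sqrt{\left(B{\left(1 \left(6 + 2\right) \right)} \left(-85\right) - \frac{155}{66}\right) + Y{\left(52 \right)}} = \sqrt{\left(\left(-1 + 1 \left(6 + 2\right)\right)^{2} \left(-85\right) - \frac{155}{66}\right) + \left(199 + 52\right)} = \sqrt{\left(\left(-1 + 1 \cdot 8\right)^{2} \left(-85\right) - \frac{155}{66}\right) + 251} = \sqrt{\left(\left(-1 + 8\right)^{2} \left(-85\right) - \frac{155}{66}\right) + 251} = \sqrt{\left(7^{2} \left(-85\right) - \frac{155}{66}\right) + 251} = \sqrt{\left(49 \left(-85\right) - \frac{155}{66}\right) + 251} = \sqrt{\left(-4165 - \frac{155}{66}\right) + 251} = \sqrt{- \frac{275045}{66} + 251} = \sqrt{- \frac{258479}{66}} = \frac{i \sqrt{17059614}}{66}$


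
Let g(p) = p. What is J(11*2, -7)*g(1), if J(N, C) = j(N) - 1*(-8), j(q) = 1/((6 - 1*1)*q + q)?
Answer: 1057/132 ≈ 8.0076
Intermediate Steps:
j(q) = 1/(6*q) (j(q) = 1/((6 - 1)*q + q) = 1/(5*q + q) = 1/(6*q))
J(N, C) = 8 + 1/(6*N) (J(N, C) = 1/(6*N) - 1*(-8) = 1/(6*N) + 8 = 8 + 1/(6*N))
J(11*2, -7)*g(1) = (8 + 1/(6*((11*2))))*1 = (8 + (⅙)/22)*1 = (8 + (⅙)*(1/22))*1 = (8 + 1/132)*1 = (1057/132)*1 = 1057/132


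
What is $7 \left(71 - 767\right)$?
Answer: $-4872$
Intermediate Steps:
$7 \left(71 - 767\right) = 7 \left(-696\right) = -4872$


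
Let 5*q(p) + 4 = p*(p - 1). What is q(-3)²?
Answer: 64/25 ≈ 2.5600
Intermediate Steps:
q(p) = -⅘ + p*(-1 + p)/5 (q(p) = -⅘ + (p*(p - 1))/5 = -⅘ + (p*(-1 + p))/5 = -⅘ + p*(-1 + p)/5)
q(-3)² = (-⅘ - ⅕*(-3) + (⅕)*(-3)²)² = (-⅘ + ⅗ + (⅕)*9)² = (-⅘ + ⅗ + 9/5)² = (8/5)² = 64/25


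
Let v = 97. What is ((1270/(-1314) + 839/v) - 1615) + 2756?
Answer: 73204417/63729 ≈ 1148.7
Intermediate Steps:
((1270/(-1314) + 839/v) - 1615) + 2756 = ((1270/(-1314) + 839/97) - 1615) + 2756 = ((1270*(-1/1314) + 839*(1/97)) - 1615) + 2756 = ((-635/657 + 839/97) - 1615) + 2756 = (489628/63729 - 1615) + 2756 = -102432707/63729 + 2756 = 73204417/63729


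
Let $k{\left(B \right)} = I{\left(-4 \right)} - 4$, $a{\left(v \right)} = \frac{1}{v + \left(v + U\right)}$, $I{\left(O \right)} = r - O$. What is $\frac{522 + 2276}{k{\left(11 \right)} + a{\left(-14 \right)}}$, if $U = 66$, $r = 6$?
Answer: $\frac{106324}{229} \approx 464.3$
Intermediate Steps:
$I{\left(O \right)} = 6 - O$
$a{\left(v \right)} = \frac{1}{66 + 2 v}$ ($a{\left(v \right)} = \frac{1}{v + \left(v + 66\right)} = \frac{1}{v + \left(66 + v\right)} = \frac{1}{66 + 2 v}$)
$k{\left(B \right)} = 6$ ($k{\left(B \right)} = \left(6 - -4\right) - 4 = \left(6 + 4\right) - 4 = 10 - 4 = 6$)
$\frac{522 + 2276}{k{\left(11 \right)} + a{\left(-14 \right)}} = \frac{522 + 2276}{6 + \frac{1}{2 \left(33 - 14\right)}} = \frac{2798}{6 + \frac{1}{2 \cdot 19}} = \frac{2798}{6 + \frac{1}{2} \cdot \frac{1}{19}} = \frac{2798}{6 + \frac{1}{38}} = \frac{2798}{\frac{229}{38}} = 2798 \cdot \frac{38}{229} = \frac{106324}{229}$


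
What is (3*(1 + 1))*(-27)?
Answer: -162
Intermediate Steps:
(3*(1 + 1))*(-27) = (3*2)*(-27) = 6*(-27) = -162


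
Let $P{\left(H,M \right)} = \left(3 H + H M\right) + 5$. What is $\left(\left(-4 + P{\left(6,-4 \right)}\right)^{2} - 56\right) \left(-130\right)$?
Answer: $4030$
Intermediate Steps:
$P{\left(H,M \right)} = 5 + 3 H + H M$
$\left(\left(-4 + P{\left(6,-4 \right)}\right)^{2} - 56\right) \left(-130\right) = \left(\left(-4 + \left(5 + 3 \cdot 6 + 6 \left(-4\right)\right)\right)^{2} - 56\right) \left(-130\right) = \left(\left(-4 + \left(5 + 18 - 24\right)\right)^{2} - 56\right) \left(-130\right) = \left(\left(-4 - 1\right)^{2} - 56\right) \left(-130\right) = \left(\left(-5\right)^{2} - 56\right) \left(-130\right) = \left(25 - 56\right) \left(-130\right) = \left(-31\right) \left(-130\right) = 4030$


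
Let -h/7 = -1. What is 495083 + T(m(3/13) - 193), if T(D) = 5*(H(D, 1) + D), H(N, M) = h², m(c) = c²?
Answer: 83547392/169 ≈ 4.9436e+5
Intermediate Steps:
h = 7 (h = -7*(-1) = 7)
H(N, M) = 49 (H(N, M) = 7² = 49)
T(D) = 245 + 5*D (T(D) = 5*(49 + D) = 245 + 5*D)
495083 + T(m(3/13) - 193) = 495083 + (245 + 5*((3/13)² - 193)) = 495083 + (245 + 5*(9/169 - 193)) = 495083 + (245 + 5*(-32608/169)) = 495083 + (245 - 163040/169) = 495083 - 121635/169 = 83547392/169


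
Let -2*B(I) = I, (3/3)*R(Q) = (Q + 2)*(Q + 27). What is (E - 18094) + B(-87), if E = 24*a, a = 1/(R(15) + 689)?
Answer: -50649655/2806 ≈ -18050.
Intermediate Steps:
R(Q) = (2 + Q)*(27 + Q) (R(Q) = (Q + 2)*(Q + 27) = (2 + Q)*(27 + Q))
B(I) = -I/2
a = 1/1403 (a = 1/((54 + 15² + 29*15) + 689) = 1/((54 + 225 + 435) + 689) = 1/(714 + 689) = 1/1403 ≈ 0.00071276)
E = 24/1403 (E = 24*(1/1403) = 24/1403 ≈ 0.017106)
(E - 18094) + B(-87) = (24/1403 - 18094) - ½*(-87) = -25385858/1403 + 87/2 = -50649655/2806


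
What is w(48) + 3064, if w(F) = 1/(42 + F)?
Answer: 275761/90 ≈ 3064.0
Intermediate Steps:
w(48) + 3064 = 1/(42 + 48) + 3064 = 1/90 + 3064 = 275761/90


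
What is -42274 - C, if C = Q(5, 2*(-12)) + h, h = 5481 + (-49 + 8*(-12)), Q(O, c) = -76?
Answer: -47534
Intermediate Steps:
h = 5336 (h = 5481 + (-49 - 96) = 5481 - 145 = 5336)
C = 5260 (C = -76 + 5336 = 5260)
-42274 - C = -42274 - 1*5260 = -42274 - 5260 = -47534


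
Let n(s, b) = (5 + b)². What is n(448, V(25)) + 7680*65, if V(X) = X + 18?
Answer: 501504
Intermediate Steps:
V(X) = 18 + X
n(448, V(25)) + 7680*65 = (5 + (18 + 25))² + 7680*65 = (5 + 43)² + 499200 = 48² + 499200 = 2304 + 499200 = 501504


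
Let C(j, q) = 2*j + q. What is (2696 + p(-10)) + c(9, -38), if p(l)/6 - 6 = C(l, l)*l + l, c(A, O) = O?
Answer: 4434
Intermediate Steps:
C(j, q) = q + 2*j
p(l) = 36 + 6*l + 18*l² (p(l) = 36 + 6*((l + 2*l)*l + l) = 36 + 6*((3*l)*l + l) = 36 + 6*(3*l² + l) = 36 + 6*(l + 3*l²) = 36 + (6*l + 18*l²) = 36 + 6*l + 18*l²)
(2696 + p(-10)) + c(9, -38) = (2696 + (36 + 6*(-10) + 18*(-10)²)) - 38 = (2696 + (36 - 60 + 18*100)) - 38 = (2696 + (36 - 60 + 1800)) - 38 = (2696 + 1776) - 38 = 4472 - 38 = 4434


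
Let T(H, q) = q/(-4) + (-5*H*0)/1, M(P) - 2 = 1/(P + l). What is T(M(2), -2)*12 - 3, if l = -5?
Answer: 3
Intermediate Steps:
M(P) = 2 + 1/(-5 + P) (M(P) = 2 + 1/(P - 5) = 2 + 1/(-5 + P))
T(H, q) = -q/4 (T(H, q) = q*(-¼) + 0*1 = -q/4 + 0 = -q/4)
T(M(2), -2)*12 - 3 = -¼*(-2)*12 - 3 = (½)*12 - 3 = 6 - 3 = 3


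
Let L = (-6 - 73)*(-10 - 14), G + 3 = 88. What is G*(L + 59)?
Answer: 166175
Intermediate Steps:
G = 85 (G = -3 + 88 = 85)
L = 1896 (L = -79*(-24) = 1896)
G*(L + 59) = 85*(1896 + 59) = 85*1955 = 166175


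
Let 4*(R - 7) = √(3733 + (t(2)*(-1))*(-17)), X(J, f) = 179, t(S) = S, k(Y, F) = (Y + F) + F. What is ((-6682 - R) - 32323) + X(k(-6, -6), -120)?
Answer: -38833 - √3767/4 ≈ -38848.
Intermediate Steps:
k(Y, F) = Y + 2*F (k(Y, F) = (F + Y) + F = Y + 2*F)
R = 7 + √3767/4 (R = 7 + √(3733 + (2*(-1))*(-17))/4 = 7 + √(3733 - 2*(-17))/4 = 7 + √(3733 + 34)/4 = 7 + √3767/4 ≈ 22.344)
((-6682 - R) - 32323) + X(k(-6, -6), -120) = ((-6682 - (7 + √3767/4)) - 32323) + 179 = ((-6682 + (-7 - √3767/4)) - 32323) + 179 = ((-6689 - √3767/4) - 32323) + 179 = (-39012 - √3767/4) + 179 = -38833 - √3767/4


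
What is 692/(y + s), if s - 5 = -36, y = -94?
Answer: -692/125 ≈ -5.5360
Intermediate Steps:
s = -31 (s = 5 - 36 = -31)
692/(y + s) = 692/(-94 - 31) = 692/(-125) = 692*(-1/125) = -692/125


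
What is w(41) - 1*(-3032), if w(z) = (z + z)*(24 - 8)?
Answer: 4344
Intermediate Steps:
w(z) = 32*z (w(z) = (2*z)*16 = 32*z)
w(41) - 1*(-3032) = 32*41 - 1*(-3032) = 1312 + 3032 = 4344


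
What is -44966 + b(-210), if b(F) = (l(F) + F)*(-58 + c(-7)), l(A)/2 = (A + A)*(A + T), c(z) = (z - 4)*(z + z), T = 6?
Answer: 16385434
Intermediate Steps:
c(z) = 2*z*(-4 + z) (c(z) = (-4 + z)*(2*z) = 2*z*(-4 + z))
l(A) = 4*A*(6 + A) (l(A) = 2*((A + A)*(A + 6)) = 2*((2*A)*(6 + A)) = 2*(2*A*(6 + A)) = 4*A*(6 + A))
b(F) = 96*F + 384*F*(6 + F) (b(F) = (4*F*(6 + F) + F)*(-58 + 2*(-7)*(-4 - 7)) = (F + 4*F*(6 + F))*(-58 + 2*(-7)*(-11)) = (F + 4*F*(6 + F))*(-58 + 154) = (F + 4*F*(6 + F))*96 = 96*F + 384*F*(6 + F))
-44966 + b(-210) = -44966 + 96*(-210)*(25 + 4*(-210)) = -44966 + 96*(-210)*(25 - 840) = -44966 + 96*(-210)*(-815) = -44966 + 16430400 = 16385434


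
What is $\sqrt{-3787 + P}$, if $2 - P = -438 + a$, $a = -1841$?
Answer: $i \sqrt{1506} \approx 38.807 i$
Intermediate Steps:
$P = 2281$ ($P = 2 - \left(-438 - 1841\right) = 2 - -2279 = 2 + 2279 = 2281$)
$\sqrt{-3787 + P} = \sqrt{-3787 + 2281} = \sqrt{-1506} = i \sqrt{1506}$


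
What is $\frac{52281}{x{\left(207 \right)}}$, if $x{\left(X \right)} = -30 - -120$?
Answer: $\frac{5809}{10} \approx 580.9$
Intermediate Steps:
$x{\left(X \right)} = 90$ ($x{\left(X \right)} = -30 + 120 = 90$)
$\frac{52281}{x{\left(207 \right)}} = \frac{52281}{90} = 52281 \cdot \frac{1}{90} = \frac{5809}{10}$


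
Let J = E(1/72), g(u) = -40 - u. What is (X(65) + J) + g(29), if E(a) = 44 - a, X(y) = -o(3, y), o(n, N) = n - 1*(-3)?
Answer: -2233/72 ≈ -31.014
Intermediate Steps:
o(n, N) = 3 + n (o(n, N) = n + 3 = 3 + n)
X(y) = -6 (X(y) = -(3 + 3) = -1*6 = -6)
J = 3167/72 (J = 44 - 1/72 = 3167/72 ≈ 43.986)
(X(65) + J) + g(29) = (-6 + 3167/72) + (-40 - 1*29) = 2735/72 + (-40 - 29) = 2735/72 - 69 = -2233/72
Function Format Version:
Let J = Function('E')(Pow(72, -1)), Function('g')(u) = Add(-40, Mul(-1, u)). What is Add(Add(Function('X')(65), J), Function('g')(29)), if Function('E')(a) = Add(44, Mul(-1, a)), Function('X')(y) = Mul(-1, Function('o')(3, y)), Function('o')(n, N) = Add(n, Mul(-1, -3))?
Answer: Rational(-2233, 72) ≈ -31.014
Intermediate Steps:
Function('o')(n, N) = Add(3, n) (Function('o')(n, N) = Add(n, 3) = Add(3, n))
Function('X')(y) = -6 (Function('X')(y) = Mul(-1, Add(3, 3)) = Mul(-1, 6) = -6)
J = Rational(3167, 72) (J = Add(44, Mul(-1, Pow(72, -1))) = Add(44, Mul(-1, Rational(1, 72))) = Add(44, Rational(-1, 72)) = Rational(3167, 72) ≈ 43.986)
Add(Add(Function('X')(65), J), Function('g')(29)) = Add(Add(-6, Rational(3167, 72)), Add(-40, Mul(-1, 29))) = Add(Rational(2735, 72), Add(-40, -29)) = Add(Rational(2735, 72), -69) = Rational(-2233, 72)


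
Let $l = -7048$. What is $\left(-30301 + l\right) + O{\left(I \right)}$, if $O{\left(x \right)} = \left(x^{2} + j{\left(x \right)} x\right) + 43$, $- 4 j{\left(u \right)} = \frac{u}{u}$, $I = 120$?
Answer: $-22936$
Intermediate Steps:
$j{\left(u \right)} = - \frac{1}{4}$ ($j{\left(u \right)} = - \frac{u \frac{1}{u}}{4} = \left(- \frac{1}{4}\right) 1 = - \frac{1}{4}$)
$O{\left(x \right)} = 43 + x^{2} - \frac{x}{4}$ ($O{\left(x \right)} = \left(x^{2} - \frac{x}{4}\right) + 43 = 43 + x^{2} - \frac{x}{4}$)
$\left(-30301 + l\right) + O{\left(I \right)} = \left(-30301 - 7048\right) + \left(43 + 120^{2} - 30\right) = -37349 + \left(43 + 14400 - 30\right) = -37349 + 14413 = -22936$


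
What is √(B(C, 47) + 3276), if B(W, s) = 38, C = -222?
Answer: √3314 ≈ 57.567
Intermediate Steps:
√(B(C, 47) + 3276) = √(38 + 3276) = √3314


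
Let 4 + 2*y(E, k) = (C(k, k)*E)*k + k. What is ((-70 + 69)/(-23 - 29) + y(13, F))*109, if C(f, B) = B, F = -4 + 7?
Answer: 328853/52 ≈ 6324.1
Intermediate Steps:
F = 3
y(E, k) = -2 + k/2 + E*k²/2 (y(E, k) = -2 + ((k*E)*k + k)/2 = -2 + ((E*k)*k + k)/2 = -2 + (E*k² + k)/2 = -2 + (k + E*k²)/2 = -2 + (k/2 + E*k²/2) = -2 + k/2 + E*k²/2)
((-70 + 69)/(-23 - 29) + y(13, F))*109 = ((-70 + 69)/(-23 - 29) + (-2 + (½)*3 + (½)*13*3²))*109 = (-1/(-52) + (-2 + 3/2 + (½)*13*9))*109 = (-1*(-1/52) + (-2 + 3/2 + 117/2))*109 = (1/52 + 58)*109 = (3017/52)*109 = 328853/52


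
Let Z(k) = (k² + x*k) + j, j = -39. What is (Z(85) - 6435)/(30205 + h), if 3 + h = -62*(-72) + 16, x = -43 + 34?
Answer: -7/17341 ≈ -0.00040367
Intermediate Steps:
x = -9
h = 4477 (h = -3 + (-62*(-72) + 16) = -3 + (4464 + 16) = -3 + 4480 = 4477)
Z(k) = -39 + k² - 9*k (Z(k) = (k² - 9*k) - 39 = -39 + k² - 9*k)
(Z(85) - 6435)/(30205 + h) = ((-39 + 85² - 9*85) - 6435)/(30205 + 4477) = ((-39 + 7225 - 765) - 6435)/34682 = (6421 - 6435)*(1/34682) = -14*1/34682 = -7/17341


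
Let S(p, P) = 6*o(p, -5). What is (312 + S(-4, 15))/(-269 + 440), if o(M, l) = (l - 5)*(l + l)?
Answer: 16/3 ≈ 5.3333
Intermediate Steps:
o(M, l) = 2*l*(-5 + l) (o(M, l) = (-5 + l)*(2*l) = 2*l*(-5 + l))
S(p, P) = 600 (S(p, P) = 6*(2*(-5)*(-5 - 5)) = 6*(2*(-5)*(-10)) = 6*100 = 600)
(312 + S(-4, 15))/(-269 + 440) = (312 + 600)/(-269 + 440) = 912/171 = 912*(1/171) = 16/3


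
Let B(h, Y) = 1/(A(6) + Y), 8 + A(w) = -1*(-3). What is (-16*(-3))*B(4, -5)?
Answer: -24/5 ≈ -4.8000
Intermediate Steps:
A(w) = -5 (A(w) = -8 - 1*(-3) = -8 + 3 = -5)
B(h, Y) = 1/(-5 + Y)
(-16*(-3))*B(4, -5) = (-16*(-3))/(-5 - 5) = 48/(-10) = 48*(-⅒) = -24/5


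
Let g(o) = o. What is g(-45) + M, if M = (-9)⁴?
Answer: 6516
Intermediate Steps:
M = 6561
g(-45) + M = -45 + 6561 = 6516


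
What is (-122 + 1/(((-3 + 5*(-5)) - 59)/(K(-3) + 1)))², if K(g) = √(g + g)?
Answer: (10615 + I*√6)²/7569 ≈ 14887.0 + 6.8705*I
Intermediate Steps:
K(g) = √2*√g (K(g) = √(2*g) = √2*√g)
(-122 + 1/(((-3 + 5*(-5)) - 59)/(K(-3) + 1)))² = (-122 + 1/(((-3 + 5*(-5)) - 59)/(√2*√(-3) + 1)))² = (-122 + 1/(((-3 - 25) - 59)/(√2*(I*√3) + 1)))² = (-122 + 1/((-28 - 59)/(I*√6 + 1)))² = (-122 + 1/(-87/(1 + I*√6)))² = (-122 + (-1/87 - I*√6/87))² = (-10615/87 - I*√6/87)²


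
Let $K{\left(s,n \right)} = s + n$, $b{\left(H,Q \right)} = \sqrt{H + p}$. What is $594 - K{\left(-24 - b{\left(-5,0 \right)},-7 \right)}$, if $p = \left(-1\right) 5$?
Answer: $625 + i \sqrt{10} \approx 625.0 + 3.1623 i$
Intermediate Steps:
$p = -5$
$b{\left(H,Q \right)} = \sqrt{-5 + H}$ ($b{\left(H,Q \right)} = \sqrt{H - 5} = \sqrt{-5 + H}$)
$K{\left(s,n \right)} = n + s$
$594 - K{\left(-24 - b{\left(-5,0 \right)},-7 \right)} = 594 - \left(-7 - \left(24 + \sqrt{-5 - 5}\right)\right) = 594 - \left(-7 - \left(24 + \sqrt{-10}\right)\right) = 594 - \left(-7 - \left(24 + i \sqrt{10}\right)\right) = 594 - \left(-31 - i \sqrt{10}\right) = 594 + \left(31 + i \sqrt{10}\right) = 625 + i \sqrt{10}$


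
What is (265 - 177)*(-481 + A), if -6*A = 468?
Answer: -49192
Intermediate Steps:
A = -78 (A = -1/6*468 = -78)
(265 - 177)*(-481 + A) = (265 - 177)*(-481 - 78) = 88*(-559) = -49192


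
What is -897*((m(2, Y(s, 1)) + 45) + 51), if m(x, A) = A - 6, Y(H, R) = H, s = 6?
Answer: -86112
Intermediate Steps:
m(x, A) = -6 + A
-897*((m(2, Y(s, 1)) + 45) + 51) = -897*(((-6 + 6) + 45) + 51) = -897*((0 + 45) + 51) = -897*(45 + 51) = -897*96 = -86112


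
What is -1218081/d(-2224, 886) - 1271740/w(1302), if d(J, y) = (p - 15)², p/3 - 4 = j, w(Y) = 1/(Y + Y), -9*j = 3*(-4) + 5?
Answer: -13257406569/4 ≈ -3.3144e+9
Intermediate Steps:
j = 7/9 (j = -(3*(-4) + 5)/9 = -(-12 + 5)/9 = -⅑*(-7) = 7/9 ≈ 0.77778)
w(Y) = 1/(2*Y)
p = 43/3 (p = 12 + 3*(7/9) = 12 + 7/3 = 43/3 ≈ 14.333)
d(J, y) = 4/9 (d(J, y) = (43/3 - 15)² = (-⅔)² = 4/9)
-1218081/d(-2224, 886) - 1271740/w(1302) = -1218081/4/9 - 1271740/((½)/1302) = -1218081*9/4 - 1271740/((½)*(1/1302)) = -10962729/4 - 1271740/1/2604 = -10962729/4 - 1271740*2604 = -10962729/4 - 3311610960 = -13257406569/4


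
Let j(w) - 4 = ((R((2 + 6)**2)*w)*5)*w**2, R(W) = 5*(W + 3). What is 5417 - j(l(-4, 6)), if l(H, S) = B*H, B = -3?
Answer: -2888987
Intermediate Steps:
R(W) = 15 + 5*W (R(W) = 5*(3 + W) = 15 + 5*W)
l(H, S) = -3*H
j(w) = 4 + 1675*w**3 (j(w) = 4 + (((15 + 5*(2 + 6)**2)*w)*5)*w**2 = 4 + (((15 + 5*8**2)*w)*5)*w**2 = 4 + (((15 + 5*64)*w)*5)*w**2 = 4 + (((15 + 320)*w)*5)*w**2 = 4 + ((335*w)*5)*w**2 = 4 + (1675*w)*w**2 = 4 + 1675*w**3)
5417 - j(l(-4, 6)) = 5417 - (4 + 1675*(-3*(-4))**3) = 5417 - (4 + 1675*12**3) = 5417 - (4 + 1675*1728) = 5417 - (4 + 2894400) = 5417 - 1*2894404 = 5417 - 2894404 = -2888987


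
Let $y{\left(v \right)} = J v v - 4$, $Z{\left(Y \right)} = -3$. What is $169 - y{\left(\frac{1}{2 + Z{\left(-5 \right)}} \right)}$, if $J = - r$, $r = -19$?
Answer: $154$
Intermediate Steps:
$J = 19$ ($J = \left(-1\right) \left(-19\right) = 19$)
$y{\left(v \right)} = -4 + 19 v^{2}$ ($y{\left(v \right)} = 19 v v - 4 = 19 v^{2} - 4 = -4 + 19 v^{2}$)
$169 - y{\left(\frac{1}{2 + Z{\left(-5 \right)}} \right)} = 169 - \left(-4 + 19 \left(\frac{1}{2 - 3}\right)^{2}\right) = 169 - \left(-4 + 19 \left(\frac{1}{-1}\right)^{2}\right) = 169 - \left(-4 + 19 \left(-1\right)^{2}\right) = 169 - \left(-4 + 19 \cdot 1\right) = 169 - \left(-4 + 19\right) = 169 - 15 = 154$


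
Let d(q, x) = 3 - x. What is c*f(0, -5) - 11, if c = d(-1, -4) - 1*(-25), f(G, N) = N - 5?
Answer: -331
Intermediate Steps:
f(G, N) = -5 + N
c = 32 (c = (3 - 1*(-4)) - 1*(-25) = (3 + 4) + 25 = 7 + 25 = 32)
c*f(0, -5) - 11 = 32*(-5 - 5) - 11 = 32*(-10) - 11 = -320 - 11 = -331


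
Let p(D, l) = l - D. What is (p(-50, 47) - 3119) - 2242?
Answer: -5264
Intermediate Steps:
(p(-50, 47) - 3119) - 2242 = ((47 - 1*(-50)) - 3119) - 2242 = ((47 + 50) - 3119) - 2242 = (97 - 3119) - 2242 = -3022 - 2242 = -5264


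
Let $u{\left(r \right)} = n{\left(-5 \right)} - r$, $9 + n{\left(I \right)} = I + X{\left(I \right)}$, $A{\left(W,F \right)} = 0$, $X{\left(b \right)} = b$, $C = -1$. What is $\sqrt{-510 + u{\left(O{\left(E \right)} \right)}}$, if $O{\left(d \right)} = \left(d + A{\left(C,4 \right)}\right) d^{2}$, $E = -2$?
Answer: $i \sqrt{521} \approx 22.825 i$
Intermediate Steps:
$n{\left(I \right)} = -9 + 2 I$ ($n{\left(I \right)} = -9 + \left(I + I\right) = -9 + 2 I$)
$O{\left(d \right)} = d^{3}$ ($O{\left(d \right)} = \left(d + 0\right) d^{2} = d d^{2} = d^{3}$)
$u{\left(r \right)} = -19 - r$ ($u{\left(r \right)} = \left(-9 + 2 \left(-5\right)\right) - r = \left(-9 - 10\right) - r = -19 - r$)
$\sqrt{-510 + u{\left(O{\left(E \right)} \right)}} = \sqrt{-510 - 11} = \sqrt{-521} = i \sqrt{521}$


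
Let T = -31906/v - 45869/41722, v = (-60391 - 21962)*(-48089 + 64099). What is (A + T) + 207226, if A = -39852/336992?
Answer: 240091716091962400652369/1158605227356688920 ≈ 2.0722e+5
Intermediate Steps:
A = -9963/84248 (A = -39852*1/336992 = -9963/84248 ≈ -0.11826)
v = -1318471530 (v = -82353*16010 = -1318471530)
T = -30237819713719/27504634587330 (T = -31906/(-1318471530) - 45869/41722 = -31906*(-1/1318471530) - 45869*1/41722 = 15953/659235765 - 45869/41722 = -30237819713719/27504634587330 ≈ -1.0994)
(A + T) + 207226 = (-9963/84248 - 30237819713719/27504634587330) + 207226 = -1410752254817483551/1158605227356688920 + 207226 = 240091716091962400652369/1158605227356688920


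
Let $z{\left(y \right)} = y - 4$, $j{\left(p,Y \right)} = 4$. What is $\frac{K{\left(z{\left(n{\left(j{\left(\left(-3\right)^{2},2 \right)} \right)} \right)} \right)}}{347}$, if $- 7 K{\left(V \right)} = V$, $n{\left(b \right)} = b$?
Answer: $0$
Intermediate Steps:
$z{\left(y \right)} = -4 + y$ ($z{\left(y \right)} = y - 4 = -4 + y$)
$K{\left(V \right)} = - \frac{V}{7}$
$\frac{K{\left(z{\left(n{\left(j{\left(\left(-3\right)^{2},2 \right)} \right)} \right)} \right)}}{347} = \frac{\left(- \frac{1}{7}\right) \left(-4 + 4\right)}{347} = \left(- \frac{1}{7}\right) 0 \cdot \frac{1}{347} = 0 \cdot \frac{1}{347} = 0$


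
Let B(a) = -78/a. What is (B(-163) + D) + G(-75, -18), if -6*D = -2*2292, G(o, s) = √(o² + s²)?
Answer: 124610/163 + 3*√661 ≈ 841.61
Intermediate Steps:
D = 764 (D = -(-1)*2292/3 = -⅙*(-4584) = 764)
(B(-163) + D) + G(-75, -18) = (-78/(-163) + 764) + √((-75)² + (-18)²) = (-78*(-1/163) + 764) + √(5625 + 324) = (78/163 + 764) + √5949 = 124610/163 + 3*√661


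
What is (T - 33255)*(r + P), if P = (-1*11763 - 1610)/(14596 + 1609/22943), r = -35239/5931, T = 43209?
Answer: -5021418113650904/73561454261 ≈ -68262.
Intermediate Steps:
r = -35239/5931 (r = -35239*1/5931 = -35239/5931 ≈ -5.9415)
P = -306816739/334877637 (P = (-11763 - 1610)/(14596 + 1609*(1/22943)) = -13373/(14596 + 1609/22943) = -13373/334877637/22943 = -13373*22943/334877637 = -306816739/334877637 ≈ -0.91621)
(T - 33255)*(r + P) = (43209 - 33255)*(-35239/5931 - 306816739/334877637) = 9954*(-4540161043084/662053088349) = -5021418113650904/73561454261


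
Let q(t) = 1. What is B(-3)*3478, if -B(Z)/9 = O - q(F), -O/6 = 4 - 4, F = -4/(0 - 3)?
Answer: 31302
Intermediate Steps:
F = 4/3 (F = -4/(-3) = -4*(-⅓) = 4/3 ≈ 1.3333)
O = 0 (O = -6*(4 - 4) = -6*0 = 0)
B(Z) = 9 (B(Z) = -9*(0 - 1*1) = -9*(0 - 1) = -9*(-1) = 9)
B(-3)*3478 = 9*3478 = 31302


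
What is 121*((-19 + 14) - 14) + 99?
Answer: -2200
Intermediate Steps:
121*((-19 + 14) - 14) + 99 = 121*(-5 - 14) + 99 = 121*(-19) + 99 = -2299 + 99 = -2200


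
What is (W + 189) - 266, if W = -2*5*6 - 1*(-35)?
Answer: -102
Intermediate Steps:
W = -25 (W = -10*6 + 35 = -60 + 35 = -25)
(W + 189) - 266 = (-25 + 189) - 266 = 164 - 266 = -102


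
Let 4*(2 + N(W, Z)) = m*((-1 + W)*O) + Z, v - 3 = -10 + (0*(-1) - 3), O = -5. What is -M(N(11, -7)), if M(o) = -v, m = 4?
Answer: -10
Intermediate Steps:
v = -10 (v = 3 + (-10 + (0*(-1) - 3)) = 3 + (-10 + (0 - 3)) = 3 + (-10 - 3) = 3 - 13 = -10)
N(W, Z) = 3 - 5*W + Z/4 (N(W, Z) = -2 + (4*((-1 + W)*(-5)) + Z)/4 = -2 + (4*(5 - 5*W) + Z)/4 = -2 + ((20 - 20*W) + Z)/4 = -2 + (20 + Z - 20*W)/4 = -2 + (5 - 5*W + Z/4) = 3 - 5*W + Z/4)
M(o) = 10 (M(o) = -1*(-10) = 10)
-M(N(11, -7)) = -1*10 = -10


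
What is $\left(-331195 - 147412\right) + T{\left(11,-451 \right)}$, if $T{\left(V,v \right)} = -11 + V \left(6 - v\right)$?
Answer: $-473591$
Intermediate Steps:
$\left(-331195 - 147412\right) + T{\left(11,-451 \right)} = \left(-331195 - 147412\right) - \left(-55 - 4961\right) = -478607 + \left(-11 + 66 + 4961\right) = -478607 + 5016 = -473591$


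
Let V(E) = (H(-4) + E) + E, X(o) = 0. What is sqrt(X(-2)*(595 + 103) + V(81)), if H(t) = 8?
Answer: sqrt(170) ≈ 13.038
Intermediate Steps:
V(E) = 8 + 2*E (V(E) = (8 + E) + E = 8 + 2*E)
sqrt(X(-2)*(595 + 103) + V(81)) = sqrt(0*(595 + 103) + (8 + 2*81)) = sqrt(0*698 + (8 + 162)) = sqrt(0 + 170) = sqrt(170)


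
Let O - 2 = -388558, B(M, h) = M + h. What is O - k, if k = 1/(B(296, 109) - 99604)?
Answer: -38544366643/99199 ≈ -3.8856e+5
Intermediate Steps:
O = -388556 (O = 2 - 388558 = -388556)
k = -1/99199 (k = 1/((296 + 109) - 99604) = 1/(405 - 99604) = 1/(-99199) = -1/99199 ≈ -1.0081e-5)
O - k = -388556 - 1*(-1/99199) = -388556 + 1/99199 = -38544366643/99199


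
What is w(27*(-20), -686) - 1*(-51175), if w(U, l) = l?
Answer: 50489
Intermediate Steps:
w(27*(-20), -686) - 1*(-51175) = -686 - 1*(-51175) = -686 + 51175 = 50489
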